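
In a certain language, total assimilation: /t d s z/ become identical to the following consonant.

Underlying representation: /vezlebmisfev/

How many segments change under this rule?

2

/z/ before /l/ → [l] (total assimilation)
/s/ before /f/ → [f] (total assimilation)
2 segments change.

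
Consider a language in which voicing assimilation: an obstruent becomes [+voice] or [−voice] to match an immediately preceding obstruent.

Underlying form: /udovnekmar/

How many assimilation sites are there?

No segment meets the rule's conditions.

0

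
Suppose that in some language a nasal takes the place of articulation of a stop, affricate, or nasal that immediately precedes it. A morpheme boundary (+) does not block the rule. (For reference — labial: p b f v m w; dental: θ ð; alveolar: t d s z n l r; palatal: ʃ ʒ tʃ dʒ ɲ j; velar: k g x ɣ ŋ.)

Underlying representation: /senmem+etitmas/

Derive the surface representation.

[sennem+etitnas]

/m/ after /n/ (alveolar) → [n]
/m/ after /t/ (alveolar) → [n]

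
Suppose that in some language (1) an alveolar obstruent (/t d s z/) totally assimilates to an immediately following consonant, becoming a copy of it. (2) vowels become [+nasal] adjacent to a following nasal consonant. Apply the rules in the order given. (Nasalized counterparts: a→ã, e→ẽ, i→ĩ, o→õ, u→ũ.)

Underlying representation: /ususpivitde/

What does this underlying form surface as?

[usuppividde]

Rule 1: /s/ before /p/ → [p] (total assimilation)
Rule 1: /t/ before /d/ → [d] (total assimilation)
After rule 1: usuppividde
Rule 2: no segment meets the rule's conditions; no change.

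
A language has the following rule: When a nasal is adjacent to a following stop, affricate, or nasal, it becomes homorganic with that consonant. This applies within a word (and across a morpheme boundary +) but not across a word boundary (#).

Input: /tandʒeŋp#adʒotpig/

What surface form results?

[taɲdʒemp#adʒotpig]

/n/ before /dʒ/ (palatal) → [ɲ]
/ŋ/ before /p/ (labial) → [m]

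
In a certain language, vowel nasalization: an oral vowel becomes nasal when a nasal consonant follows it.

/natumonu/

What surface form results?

/u/ before nasal /m/ → [ũ]
/o/ before nasal /n/ → [õ]

[natũmõnu]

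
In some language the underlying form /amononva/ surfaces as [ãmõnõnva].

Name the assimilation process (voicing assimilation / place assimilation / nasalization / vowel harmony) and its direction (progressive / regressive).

nasalization, regressive

/a/→[ã] /o/→[õ] /o/→[õ].
Each target copies a feature from the following segment, so the direction is regressive.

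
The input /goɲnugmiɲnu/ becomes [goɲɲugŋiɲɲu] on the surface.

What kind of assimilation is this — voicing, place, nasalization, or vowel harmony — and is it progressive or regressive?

place assimilation, progressive

/n/→[ɲ] /m/→[ŋ] /n/→[ɲ].
Each target copies a feature from the preceding segment, so the direction is progressive.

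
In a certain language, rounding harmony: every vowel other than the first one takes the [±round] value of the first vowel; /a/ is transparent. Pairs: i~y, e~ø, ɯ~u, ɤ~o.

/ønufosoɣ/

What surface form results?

no segment meets the rule's conditions; no change.

[ønufosoɣ]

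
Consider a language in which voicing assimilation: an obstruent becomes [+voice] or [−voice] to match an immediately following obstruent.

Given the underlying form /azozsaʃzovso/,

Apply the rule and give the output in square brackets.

/z/ before /s/ (voiceless) → [s]
/ʃ/ before /z/ (voiced) → [ʒ]
/v/ before /s/ (voiceless) → [f]

[azossaʒzofso]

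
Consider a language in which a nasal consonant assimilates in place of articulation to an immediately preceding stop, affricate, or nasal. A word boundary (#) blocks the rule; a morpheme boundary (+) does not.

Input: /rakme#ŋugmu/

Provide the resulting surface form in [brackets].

/m/ after /k/ (velar) → [ŋ]
/m/ after /g/ (velar) → [ŋ]

[rakŋe#ŋugŋu]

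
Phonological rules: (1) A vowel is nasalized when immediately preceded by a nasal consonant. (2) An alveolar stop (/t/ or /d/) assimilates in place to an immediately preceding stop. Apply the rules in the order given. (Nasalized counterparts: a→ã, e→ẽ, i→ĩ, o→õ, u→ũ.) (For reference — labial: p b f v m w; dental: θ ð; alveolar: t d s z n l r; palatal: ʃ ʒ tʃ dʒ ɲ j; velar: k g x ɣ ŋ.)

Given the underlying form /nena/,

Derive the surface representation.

Rule 1: /e/ after nasal /n/ → [ẽ]
Rule 1: /a/ after nasal /n/ → [ã]
After rule 1: nẽnã
Rule 2: no segment meets the rule's conditions; no change.

[nẽnã]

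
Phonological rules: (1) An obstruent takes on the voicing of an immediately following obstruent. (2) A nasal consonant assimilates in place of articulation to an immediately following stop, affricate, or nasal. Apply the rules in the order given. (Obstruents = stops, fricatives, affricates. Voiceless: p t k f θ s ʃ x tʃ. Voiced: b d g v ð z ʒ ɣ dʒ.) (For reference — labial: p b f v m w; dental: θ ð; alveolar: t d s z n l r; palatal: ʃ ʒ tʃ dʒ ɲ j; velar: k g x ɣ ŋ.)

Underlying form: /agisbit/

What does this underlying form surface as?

[agizbit]

Rule 1: /s/ before /b/ (voiced) → [z]
After rule 1: agizbit
Rule 2: no segment meets the rule's conditions; no change.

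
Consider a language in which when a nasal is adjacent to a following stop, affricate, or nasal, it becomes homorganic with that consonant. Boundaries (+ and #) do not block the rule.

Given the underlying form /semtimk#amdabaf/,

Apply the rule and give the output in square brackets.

[sentiŋk#andabaf]

/m/ before /t/ (alveolar) → [n]
/m/ before /k/ (velar) → [ŋ]
/m/ before /d/ (alveolar) → [n]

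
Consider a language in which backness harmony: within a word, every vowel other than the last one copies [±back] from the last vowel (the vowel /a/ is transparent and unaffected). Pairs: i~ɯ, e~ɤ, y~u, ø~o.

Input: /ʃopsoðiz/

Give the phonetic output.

[ʃøpsøðiz]

/o/ harmonizes with /i/ ([-back]) → [ø]
/o/ harmonizes with /i/ ([-back]) → [ø]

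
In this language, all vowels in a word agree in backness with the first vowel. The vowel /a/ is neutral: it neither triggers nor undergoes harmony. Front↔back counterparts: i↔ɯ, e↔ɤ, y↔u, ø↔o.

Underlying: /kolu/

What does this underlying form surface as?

no segment meets the rule's conditions; no change.

[kolu]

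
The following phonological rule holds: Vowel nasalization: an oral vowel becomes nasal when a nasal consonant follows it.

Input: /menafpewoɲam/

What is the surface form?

/e/ before nasal /n/ → [ẽ]
/o/ before nasal /ɲ/ → [õ]
/a/ before nasal /m/ → [ã]

[mẽnafpewõɲãm]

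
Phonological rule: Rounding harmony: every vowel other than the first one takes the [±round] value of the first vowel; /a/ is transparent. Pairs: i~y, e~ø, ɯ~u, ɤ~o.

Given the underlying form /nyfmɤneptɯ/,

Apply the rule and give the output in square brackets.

/ɤ/ harmonizes with /y/ ([+round]) → [o]
/e/ harmonizes with /y/ ([+round]) → [ø]
/ɯ/ harmonizes with /y/ ([+round]) → [u]

[nyfmonøptu]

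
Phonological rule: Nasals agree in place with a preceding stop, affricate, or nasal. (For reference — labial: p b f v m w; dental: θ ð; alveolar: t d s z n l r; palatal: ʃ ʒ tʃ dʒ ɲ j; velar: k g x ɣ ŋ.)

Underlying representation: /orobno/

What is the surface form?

/n/ after /b/ (labial) → [m]

[orobmo]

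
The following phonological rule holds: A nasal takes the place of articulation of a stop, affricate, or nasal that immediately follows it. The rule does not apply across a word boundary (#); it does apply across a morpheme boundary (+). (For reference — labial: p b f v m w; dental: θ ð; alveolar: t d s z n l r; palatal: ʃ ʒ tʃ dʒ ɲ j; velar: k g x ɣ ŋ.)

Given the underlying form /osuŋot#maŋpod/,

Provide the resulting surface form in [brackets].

[osuŋot#mampod]

/ŋ/ before /p/ (labial) → [m]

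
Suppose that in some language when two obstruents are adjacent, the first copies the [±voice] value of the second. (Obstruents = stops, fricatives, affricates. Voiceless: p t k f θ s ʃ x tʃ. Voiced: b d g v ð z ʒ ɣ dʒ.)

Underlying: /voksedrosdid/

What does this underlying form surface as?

/s/ before /d/ (voiced) → [z]

[voksedrozdid]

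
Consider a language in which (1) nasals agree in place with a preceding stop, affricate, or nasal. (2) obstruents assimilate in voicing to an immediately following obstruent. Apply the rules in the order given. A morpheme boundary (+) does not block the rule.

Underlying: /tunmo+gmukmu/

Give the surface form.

[tunno+gŋukŋu]

Rule 1: /m/ after /n/ (alveolar) → [n]
Rule 1: /m/ after /g/ (velar) → [ŋ]
Rule 1: /m/ after /k/ (velar) → [ŋ]
After rule 1: tunno+gŋukŋu
Rule 2: no segment meets the rule's conditions; no change.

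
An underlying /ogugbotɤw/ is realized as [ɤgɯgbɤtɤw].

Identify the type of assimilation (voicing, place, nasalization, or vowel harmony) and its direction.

/o/→[ɤ] /u/→[ɯ] /o/→[ɤ].
Vowels agree with the last vowel, so the harmony is regressive.

vowel harmony, regressive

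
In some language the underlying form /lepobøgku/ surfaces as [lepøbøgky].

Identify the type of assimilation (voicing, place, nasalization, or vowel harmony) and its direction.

/o/→[ø] /u/→[y].
Vowels agree with the first vowel, so the harmony is progressive.

vowel harmony, progressive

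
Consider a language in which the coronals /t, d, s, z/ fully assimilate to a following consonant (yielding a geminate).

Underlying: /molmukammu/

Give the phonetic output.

no segment meets the rule's conditions; no change.

[molmukammu]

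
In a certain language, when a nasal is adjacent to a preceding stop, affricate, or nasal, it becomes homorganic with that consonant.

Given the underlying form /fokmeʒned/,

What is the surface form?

/m/ after /k/ (velar) → [ŋ]

[fokŋeʒned]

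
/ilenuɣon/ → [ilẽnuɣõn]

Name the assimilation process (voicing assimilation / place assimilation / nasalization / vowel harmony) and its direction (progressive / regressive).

nasalization, regressive

/e/→[ẽ] /o/→[õ].
Each target copies a feature from the following segment, so the direction is regressive.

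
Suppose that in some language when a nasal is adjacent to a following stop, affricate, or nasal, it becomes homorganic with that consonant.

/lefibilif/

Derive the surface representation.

[lefibilif]

no segment meets the rule's conditions; no change.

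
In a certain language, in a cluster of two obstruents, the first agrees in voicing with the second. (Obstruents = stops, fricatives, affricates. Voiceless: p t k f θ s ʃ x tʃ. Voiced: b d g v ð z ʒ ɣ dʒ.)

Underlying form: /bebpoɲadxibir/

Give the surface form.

[beppoɲatxibir]

/b/ before /p/ (voiceless) → [p]
/d/ before /x/ (voiceless) → [t]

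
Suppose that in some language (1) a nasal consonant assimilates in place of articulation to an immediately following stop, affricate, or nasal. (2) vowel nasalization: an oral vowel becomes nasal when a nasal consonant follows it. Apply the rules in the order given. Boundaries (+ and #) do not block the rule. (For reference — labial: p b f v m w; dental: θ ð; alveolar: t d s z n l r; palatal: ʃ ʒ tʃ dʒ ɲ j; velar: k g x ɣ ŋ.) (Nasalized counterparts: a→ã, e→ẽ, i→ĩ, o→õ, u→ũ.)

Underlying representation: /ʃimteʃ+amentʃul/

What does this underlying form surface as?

[ʃĩnteʃ+ãmẽɲtʃul]

Rule 1: /m/ before /t/ (alveolar) → [n]
Rule 1: /n/ before /tʃ/ (palatal) → [ɲ]
After rule 1: ʃinteʃ+ameɲtʃul
Rule 2: /i/ before nasal /n/ → [ĩ]
Rule 2: /a/ before nasal /m/ → [ã]
Rule 2: /e/ before nasal /ɲ/ → [ẽ]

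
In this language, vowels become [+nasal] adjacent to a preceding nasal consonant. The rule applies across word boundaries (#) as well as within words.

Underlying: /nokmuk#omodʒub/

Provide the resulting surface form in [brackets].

[nõkmũk#omõdʒub]

/o/ after nasal /n/ → [õ]
/u/ after nasal /m/ → [ũ]
/o/ after nasal /m/ → [õ]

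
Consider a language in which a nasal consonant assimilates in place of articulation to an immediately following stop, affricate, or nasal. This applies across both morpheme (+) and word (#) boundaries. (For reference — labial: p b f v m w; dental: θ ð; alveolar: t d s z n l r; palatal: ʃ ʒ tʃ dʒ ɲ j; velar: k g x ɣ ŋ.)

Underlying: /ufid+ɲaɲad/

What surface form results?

[ufid+ɲaɲad]

no segment meets the rule's conditions; no change.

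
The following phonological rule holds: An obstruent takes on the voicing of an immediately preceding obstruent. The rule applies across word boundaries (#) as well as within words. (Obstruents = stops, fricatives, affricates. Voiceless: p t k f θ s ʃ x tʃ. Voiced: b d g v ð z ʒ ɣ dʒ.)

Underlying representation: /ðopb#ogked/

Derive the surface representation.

[ðopp#ogged]

/b/ after /p/ (voiceless) → [p]
/k/ after /g/ (voiced) → [g]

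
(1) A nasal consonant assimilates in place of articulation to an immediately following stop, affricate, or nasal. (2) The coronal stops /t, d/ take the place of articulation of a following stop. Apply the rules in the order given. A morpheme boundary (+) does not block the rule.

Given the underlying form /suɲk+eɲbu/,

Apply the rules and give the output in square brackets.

[suŋk+embu]

Rule 1: /ɲ/ before /k/ (velar) → [ŋ]
Rule 1: /ɲ/ before /b/ (labial) → [m]
After rule 1: suŋk+embu
Rule 2: no segment meets the rule's conditions; no change.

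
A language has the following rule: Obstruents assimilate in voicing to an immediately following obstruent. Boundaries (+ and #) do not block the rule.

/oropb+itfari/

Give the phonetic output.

/p/ before /b/ (voiced) → [b]

[orobb+itfari]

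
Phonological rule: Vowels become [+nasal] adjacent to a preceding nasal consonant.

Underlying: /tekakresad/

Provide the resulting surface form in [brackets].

no segment meets the rule's conditions; no change.

[tekakresad]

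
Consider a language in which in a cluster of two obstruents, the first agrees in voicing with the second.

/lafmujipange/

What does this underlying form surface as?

[lafmujipange]

no segment meets the rule's conditions; no change.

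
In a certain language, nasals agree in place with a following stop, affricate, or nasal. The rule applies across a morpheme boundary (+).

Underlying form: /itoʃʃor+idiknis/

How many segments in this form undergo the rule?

No segment meets the rule's conditions.

0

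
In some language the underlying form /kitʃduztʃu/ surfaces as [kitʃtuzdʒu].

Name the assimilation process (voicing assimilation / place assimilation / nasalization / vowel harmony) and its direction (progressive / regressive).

voicing assimilation, progressive

/d/→[t] /tʃ/→[dʒ].
Each target copies a feature from the preceding segment, so the direction is progressive.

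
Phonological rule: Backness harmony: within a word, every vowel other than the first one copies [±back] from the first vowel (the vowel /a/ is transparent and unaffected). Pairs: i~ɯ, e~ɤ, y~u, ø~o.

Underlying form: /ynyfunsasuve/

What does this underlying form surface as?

/u/ harmonizes with /y/ ([-back]) → [y]
/u/ harmonizes with /y/ ([-back]) → [y]

[ynyfynsasyve]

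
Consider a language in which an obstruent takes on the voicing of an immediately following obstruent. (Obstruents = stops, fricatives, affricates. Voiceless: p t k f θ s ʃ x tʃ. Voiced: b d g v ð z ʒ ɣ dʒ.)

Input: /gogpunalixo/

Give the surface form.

/g/ before /p/ (voiceless) → [k]

[gokpunalixo]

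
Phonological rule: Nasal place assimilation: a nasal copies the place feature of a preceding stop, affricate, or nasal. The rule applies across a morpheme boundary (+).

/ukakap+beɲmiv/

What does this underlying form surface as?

/m/ after /ɲ/ (palatal) → [ɲ]

[ukakap+beɲɲiv]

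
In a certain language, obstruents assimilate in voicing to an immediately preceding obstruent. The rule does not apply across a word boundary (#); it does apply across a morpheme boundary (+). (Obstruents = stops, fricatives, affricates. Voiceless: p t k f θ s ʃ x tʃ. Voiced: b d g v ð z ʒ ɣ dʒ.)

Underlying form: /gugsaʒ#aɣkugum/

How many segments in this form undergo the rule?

/s/ after /g/ (voiced) → [z]
/k/ after /ɣ/ (voiced) → [g]
2 segments change.

2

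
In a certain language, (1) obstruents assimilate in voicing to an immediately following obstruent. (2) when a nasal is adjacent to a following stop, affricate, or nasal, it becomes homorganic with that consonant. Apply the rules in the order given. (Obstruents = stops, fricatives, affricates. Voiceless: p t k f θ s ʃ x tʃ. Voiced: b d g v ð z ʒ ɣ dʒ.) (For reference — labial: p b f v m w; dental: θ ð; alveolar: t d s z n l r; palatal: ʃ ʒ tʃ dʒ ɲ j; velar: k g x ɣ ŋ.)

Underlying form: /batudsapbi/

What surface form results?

[batutsabbi]

Rule 1: /d/ before /s/ (voiceless) → [t]
Rule 1: /p/ before /b/ (voiced) → [b]
After rule 1: batutsabbi
Rule 2: no segment meets the rule's conditions; no change.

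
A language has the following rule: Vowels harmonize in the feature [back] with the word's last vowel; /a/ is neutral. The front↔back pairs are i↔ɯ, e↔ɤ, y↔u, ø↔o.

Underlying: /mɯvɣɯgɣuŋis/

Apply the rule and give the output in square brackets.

/ɯ/ harmonizes with /i/ ([-back]) → [i]
/ɯ/ harmonizes with /i/ ([-back]) → [i]
/u/ harmonizes with /i/ ([-back]) → [y]

[mivɣigɣyŋis]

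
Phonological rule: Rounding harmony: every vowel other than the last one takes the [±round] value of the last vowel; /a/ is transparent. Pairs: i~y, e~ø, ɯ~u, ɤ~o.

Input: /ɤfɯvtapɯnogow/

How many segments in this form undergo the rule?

/ɤ/ harmonizes with /o/ ([+round]) → [o]
/ɯ/ harmonizes with /o/ ([+round]) → [u]
/ɯ/ harmonizes with /o/ ([+round]) → [u]
3 segments change.

3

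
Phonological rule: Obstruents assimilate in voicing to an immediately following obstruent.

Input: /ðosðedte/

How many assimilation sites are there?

/s/ before /ð/ (voiced) → [z]
/d/ before /t/ (voiceless) → [t]
2 segments change.

2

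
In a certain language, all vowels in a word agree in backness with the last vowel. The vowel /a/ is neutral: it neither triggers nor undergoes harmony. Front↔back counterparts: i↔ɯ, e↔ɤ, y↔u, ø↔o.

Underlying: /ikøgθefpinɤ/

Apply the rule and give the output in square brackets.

/i/ harmonizes with /ɤ/ ([+back]) → [ɯ]
/ø/ harmonizes with /ɤ/ ([+back]) → [o]
/e/ harmonizes with /ɤ/ ([+back]) → [ɤ]
/i/ harmonizes with /ɤ/ ([+back]) → [ɯ]

[ɯkogθɤfpɯnɤ]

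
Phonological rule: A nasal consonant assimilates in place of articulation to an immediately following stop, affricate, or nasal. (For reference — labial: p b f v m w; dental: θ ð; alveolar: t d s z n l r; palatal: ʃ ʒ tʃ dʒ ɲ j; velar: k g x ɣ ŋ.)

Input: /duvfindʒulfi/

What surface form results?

[duvfiɲdʒulfi]

/n/ before /dʒ/ (palatal) → [ɲ]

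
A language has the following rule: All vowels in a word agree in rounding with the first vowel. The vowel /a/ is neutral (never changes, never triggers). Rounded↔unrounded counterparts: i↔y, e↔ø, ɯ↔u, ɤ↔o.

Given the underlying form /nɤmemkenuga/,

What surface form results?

[nɤmemkenɯga]

/u/ harmonizes with /ɤ/ ([-round]) → [ɯ]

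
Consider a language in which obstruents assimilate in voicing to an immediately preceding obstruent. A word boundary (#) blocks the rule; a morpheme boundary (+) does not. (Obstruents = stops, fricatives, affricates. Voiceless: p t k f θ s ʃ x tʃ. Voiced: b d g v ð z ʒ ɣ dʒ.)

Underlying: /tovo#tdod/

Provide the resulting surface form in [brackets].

[tovo#ttod]

/d/ after /t/ (voiceless) → [t]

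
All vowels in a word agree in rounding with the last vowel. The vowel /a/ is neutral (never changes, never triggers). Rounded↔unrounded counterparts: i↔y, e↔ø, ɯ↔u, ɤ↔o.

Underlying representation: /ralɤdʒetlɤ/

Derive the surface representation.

[ralɤdʒetlɤ]

no segment meets the rule's conditions; no change.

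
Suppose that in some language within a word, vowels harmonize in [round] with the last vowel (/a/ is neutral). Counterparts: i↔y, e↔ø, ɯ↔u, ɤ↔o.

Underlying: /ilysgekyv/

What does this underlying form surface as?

/i/ harmonizes with /y/ ([+round]) → [y]
/e/ harmonizes with /y/ ([+round]) → [ø]

[ylysgøkyv]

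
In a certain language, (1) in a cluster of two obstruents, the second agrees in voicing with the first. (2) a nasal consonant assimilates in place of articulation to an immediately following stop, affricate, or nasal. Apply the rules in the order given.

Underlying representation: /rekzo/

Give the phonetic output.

Rule 1: /z/ after /k/ (voiceless) → [s]
After rule 1: rekso
Rule 2: no segment meets the rule's conditions; no change.

[rekso]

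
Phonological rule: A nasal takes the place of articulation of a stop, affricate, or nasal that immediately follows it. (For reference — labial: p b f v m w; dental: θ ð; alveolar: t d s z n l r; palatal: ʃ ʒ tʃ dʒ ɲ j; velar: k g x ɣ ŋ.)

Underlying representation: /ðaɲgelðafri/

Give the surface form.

[ðaŋgelðafri]

/ɲ/ before /g/ (velar) → [ŋ]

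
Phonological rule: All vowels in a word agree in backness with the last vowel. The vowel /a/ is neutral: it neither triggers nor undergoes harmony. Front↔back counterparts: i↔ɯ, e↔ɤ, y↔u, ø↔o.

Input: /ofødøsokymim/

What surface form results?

[øfødøsøkymim]

/o/ harmonizes with /i/ ([-back]) → [ø]
/o/ harmonizes with /i/ ([-back]) → [ø]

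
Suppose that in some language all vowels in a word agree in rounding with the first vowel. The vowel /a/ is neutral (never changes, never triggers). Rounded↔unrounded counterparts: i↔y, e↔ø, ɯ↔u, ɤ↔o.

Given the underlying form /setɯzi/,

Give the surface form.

no segment meets the rule's conditions; no change.

[setɯzi]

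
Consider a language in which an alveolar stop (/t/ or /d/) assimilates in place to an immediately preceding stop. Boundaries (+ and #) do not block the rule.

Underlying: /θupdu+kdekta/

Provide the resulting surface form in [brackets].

/d/ after /p/ (labial) → [b]
/d/ after /k/ (velar) → [g]
/t/ after /k/ (velar) → [k]

[θupbu+kgekka]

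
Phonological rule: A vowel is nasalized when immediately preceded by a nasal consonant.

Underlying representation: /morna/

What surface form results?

/o/ after nasal /m/ → [õ]
/a/ after nasal /n/ → [ã]

[mõrnã]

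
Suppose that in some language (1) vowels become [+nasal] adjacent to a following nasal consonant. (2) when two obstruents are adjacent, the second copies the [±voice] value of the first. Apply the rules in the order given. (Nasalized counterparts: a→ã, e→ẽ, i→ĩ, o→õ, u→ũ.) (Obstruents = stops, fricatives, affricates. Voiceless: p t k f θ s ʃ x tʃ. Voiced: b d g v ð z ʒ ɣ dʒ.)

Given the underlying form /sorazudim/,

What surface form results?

[sorazudĩm]

Rule 1: /i/ before nasal /m/ → [ĩ]
After rule 1: sorazudĩm
Rule 2: no segment meets the rule's conditions; no change.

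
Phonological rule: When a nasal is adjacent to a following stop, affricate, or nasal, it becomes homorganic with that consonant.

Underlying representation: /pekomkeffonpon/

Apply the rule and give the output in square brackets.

/m/ before /k/ (velar) → [ŋ]
/n/ before /p/ (labial) → [m]

[pekoŋkeffompon]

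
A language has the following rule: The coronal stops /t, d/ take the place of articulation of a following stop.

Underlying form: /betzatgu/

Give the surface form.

[betzakgu]

/t/ before /g/ (velar) → [k]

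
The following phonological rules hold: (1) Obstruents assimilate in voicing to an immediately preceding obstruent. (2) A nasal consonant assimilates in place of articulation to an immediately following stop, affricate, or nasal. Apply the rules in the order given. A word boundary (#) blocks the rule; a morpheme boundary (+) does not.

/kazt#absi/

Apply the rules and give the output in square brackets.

[kazd#abzi]

Rule 1: /t/ after /z/ (voiced) → [d]
Rule 1: /s/ after /b/ (voiced) → [z]
After rule 1: kazd#abzi
Rule 2: no segment meets the rule's conditions; no change.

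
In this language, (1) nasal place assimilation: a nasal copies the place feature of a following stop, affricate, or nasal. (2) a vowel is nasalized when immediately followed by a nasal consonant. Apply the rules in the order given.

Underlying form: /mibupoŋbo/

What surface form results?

Rule 1: /ŋ/ before /b/ (labial) → [m]
After rule 1: mibupombo
Rule 2: /o/ before nasal /m/ → [õ]

[mibupõmbo]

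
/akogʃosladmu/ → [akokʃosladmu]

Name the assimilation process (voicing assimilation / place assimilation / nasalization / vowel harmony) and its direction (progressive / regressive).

voicing assimilation, regressive

/g/→[k].
Each target copies a feature from the following segment, so the direction is regressive.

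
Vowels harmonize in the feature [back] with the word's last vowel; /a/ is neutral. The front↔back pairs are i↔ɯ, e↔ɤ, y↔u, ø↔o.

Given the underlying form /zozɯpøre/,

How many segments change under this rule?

2

/o/ harmonizes with /e/ ([-back]) → [ø]
/ɯ/ harmonizes with /e/ ([-back]) → [i]
2 segments change.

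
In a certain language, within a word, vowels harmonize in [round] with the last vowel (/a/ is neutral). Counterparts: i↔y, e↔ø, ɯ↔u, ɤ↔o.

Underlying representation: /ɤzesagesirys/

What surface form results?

[ozøsagøsyrys]

/ɤ/ harmonizes with /y/ ([+round]) → [o]
/e/ harmonizes with /y/ ([+round]) → [ø]
/e/ harmonizes with /y/ ([+round]) → [ø]
/i/ harmonizes with /y/ ([+round]) → [y]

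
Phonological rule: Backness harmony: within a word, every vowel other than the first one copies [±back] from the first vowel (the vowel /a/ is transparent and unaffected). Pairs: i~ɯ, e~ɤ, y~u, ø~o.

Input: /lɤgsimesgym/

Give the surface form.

/i/ harmonizes with /ɤ/ ([+back]) → [ɯ]
/e/ harmonizes with /ɤ/ ([+back]) → [ɤ]
/y/ harmonizes with /ɤ/ ([+back]) → [u]

[lɤgsɯmɤsgum]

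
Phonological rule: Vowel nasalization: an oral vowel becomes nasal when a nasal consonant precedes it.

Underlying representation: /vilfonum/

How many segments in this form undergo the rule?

/u/ after nasal /n/ → [ũ]
1 segment changes.

1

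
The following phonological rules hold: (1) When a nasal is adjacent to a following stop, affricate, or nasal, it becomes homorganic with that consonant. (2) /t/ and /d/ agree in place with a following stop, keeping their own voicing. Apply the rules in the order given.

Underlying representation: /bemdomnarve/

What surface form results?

Rule 1: /m/ before /d/ (alveolar) → [n]
Rule 1: /m/ before /n/ (alveolar) → [n]
After rule 1: bendonnarve
Rule 2: no segment meets the rule's conditions; no change.

[bendonnarve]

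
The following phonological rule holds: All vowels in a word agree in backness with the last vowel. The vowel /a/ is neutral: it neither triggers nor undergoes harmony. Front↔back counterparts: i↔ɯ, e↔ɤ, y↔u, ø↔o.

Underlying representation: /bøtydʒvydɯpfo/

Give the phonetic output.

[botudʒvudɯpfo]

/ø/ harmonizes with /o/ ([+back]) → [o]
/y/ harmonizes with /o/ ([+back]) → [u]
/y/ harmonizes with /o/ ([+back]) → [u]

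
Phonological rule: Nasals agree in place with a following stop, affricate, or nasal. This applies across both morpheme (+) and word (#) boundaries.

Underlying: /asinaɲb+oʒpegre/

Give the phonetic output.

/ɲ/ before /b/ (labial) → [m]

[asinamb+oʒpegre]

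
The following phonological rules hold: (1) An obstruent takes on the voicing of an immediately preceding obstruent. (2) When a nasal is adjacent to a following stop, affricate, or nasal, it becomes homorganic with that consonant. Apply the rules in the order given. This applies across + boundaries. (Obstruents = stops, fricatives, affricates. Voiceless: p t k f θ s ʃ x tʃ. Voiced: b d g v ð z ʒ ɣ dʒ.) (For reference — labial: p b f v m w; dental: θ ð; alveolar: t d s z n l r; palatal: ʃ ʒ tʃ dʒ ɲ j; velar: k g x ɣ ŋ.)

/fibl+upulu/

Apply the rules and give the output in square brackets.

Rule 1: no segment meets the rule's conditions; no change.
After rule 1: fibl+upulu
Rule 2: no segment meets the rule's conditions; no change.

[fibl+upulu]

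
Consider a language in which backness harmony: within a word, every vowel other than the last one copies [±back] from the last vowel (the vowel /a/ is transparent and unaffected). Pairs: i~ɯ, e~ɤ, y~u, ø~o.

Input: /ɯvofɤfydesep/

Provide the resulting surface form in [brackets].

[ivøfefydesep]

/ɯ/ harmonizes with /e/ ([-back]) → [i]
/o/ harmonizes with /e/ ([-back]) → [ø]
/ɤ/ harmonizes with /e/ ([-back]) → [e]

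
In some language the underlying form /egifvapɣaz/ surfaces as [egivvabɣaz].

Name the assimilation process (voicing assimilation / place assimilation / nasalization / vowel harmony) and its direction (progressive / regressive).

/f/→[v] /p/→[b].
Each target copies a feature from the following segment, so the direction is regressive.

voicing assimilation, regressive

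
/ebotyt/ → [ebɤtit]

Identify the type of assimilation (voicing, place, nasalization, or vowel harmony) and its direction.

vowel harmony, progressive

/o/→[ɤ] /y/→[i].
Vowels agree with the first vowel, so the harmony is progressive.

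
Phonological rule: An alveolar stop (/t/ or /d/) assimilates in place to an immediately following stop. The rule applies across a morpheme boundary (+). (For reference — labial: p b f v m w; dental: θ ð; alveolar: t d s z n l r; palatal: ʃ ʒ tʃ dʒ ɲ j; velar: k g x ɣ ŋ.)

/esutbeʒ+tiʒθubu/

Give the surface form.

/t/ before /b/ (labial) → [p]

[esupbeʒ+tiʒθubu]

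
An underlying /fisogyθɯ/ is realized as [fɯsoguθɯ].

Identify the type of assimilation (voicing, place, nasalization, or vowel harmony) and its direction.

vowel harmony, regressive

/i/→[ɯ] /y/→[u].
Vowels agree with the last vowel, so the harmony is regressive.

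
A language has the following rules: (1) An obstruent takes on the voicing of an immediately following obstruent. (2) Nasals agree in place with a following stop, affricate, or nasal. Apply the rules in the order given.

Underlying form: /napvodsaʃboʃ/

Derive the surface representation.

[nabvotsaʒboʃ]

Rule 1: /p/ before /v/ (voiced) → [b]
Rule 1: /d/ before /s/ (voiceless) → [t]
Rule 1: /ʃ/ before /b/ (voiced) → [ʒ]
After rule 1: nabvotsaʒboʃ
Rule 2: no segment meets the rule's conditions; no change.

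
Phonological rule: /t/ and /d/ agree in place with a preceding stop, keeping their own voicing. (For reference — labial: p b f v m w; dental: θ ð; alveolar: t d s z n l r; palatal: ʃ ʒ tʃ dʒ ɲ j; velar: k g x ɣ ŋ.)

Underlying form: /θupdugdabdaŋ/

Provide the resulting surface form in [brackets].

[θupbuggabbaŋ]

/d/ after /p/ (labial) → [b]
/d/ after /g/ (velar) → [g]
/d/ after /b/ (labial) → [b]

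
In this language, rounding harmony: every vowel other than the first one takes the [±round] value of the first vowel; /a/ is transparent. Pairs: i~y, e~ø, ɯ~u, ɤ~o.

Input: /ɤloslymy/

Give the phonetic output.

/o/ harmonizes with /ɤ/ ([-round]) → [ɤ]
/y/ harmonizes with /ɤ/ ([-round]) → [i]
/y/ harmonizes with /ɤ/ ([-round]) → [i]

[ɤlɤslimi]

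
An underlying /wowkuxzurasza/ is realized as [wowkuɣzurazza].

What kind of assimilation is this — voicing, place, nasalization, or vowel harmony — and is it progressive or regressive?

/x/→[ɣ] /s/→[z].
Each target copies a feature from the following segment, so the direction is regressive.

voicing assimilation, regressive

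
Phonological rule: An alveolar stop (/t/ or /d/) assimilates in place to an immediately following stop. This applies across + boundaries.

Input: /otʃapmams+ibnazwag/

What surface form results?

no segment meets the rule's conditions; no change.

[otʃapmams+ibnazwag]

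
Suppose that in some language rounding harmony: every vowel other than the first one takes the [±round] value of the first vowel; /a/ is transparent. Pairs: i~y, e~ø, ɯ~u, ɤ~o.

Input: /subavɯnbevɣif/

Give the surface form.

[subavunbøvɣyf]

/ɯ/ harmonizes with /u/ ([+round]) → [u]
/e/ harmonizes with /u/ ([+round]) → [ø]
/i/ harmonizes with /u/ ([+round]) → [y]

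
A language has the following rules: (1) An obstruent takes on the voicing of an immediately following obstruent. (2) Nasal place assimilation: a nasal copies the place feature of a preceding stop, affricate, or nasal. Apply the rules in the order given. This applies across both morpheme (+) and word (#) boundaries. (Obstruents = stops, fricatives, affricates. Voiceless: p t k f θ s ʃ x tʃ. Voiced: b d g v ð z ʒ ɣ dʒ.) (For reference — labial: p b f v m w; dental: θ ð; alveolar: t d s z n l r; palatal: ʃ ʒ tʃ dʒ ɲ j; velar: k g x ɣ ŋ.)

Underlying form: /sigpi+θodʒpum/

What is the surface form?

[sikpi+θotʃpum]

Rule 1: /g/ before /p/ (voiceless) → [k]
Rule 1: /dʒ/ before /p/ (voiceless) → [tʃ]
After rule 1: sikpi+θotʃpum
Rule 2: no segment meets the rule's conditions; no change.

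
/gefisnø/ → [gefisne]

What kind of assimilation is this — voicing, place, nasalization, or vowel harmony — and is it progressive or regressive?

/ø/→[e].
Vowels agree with the first vowel, so the harmony is progressive.

vowel harmony, progressive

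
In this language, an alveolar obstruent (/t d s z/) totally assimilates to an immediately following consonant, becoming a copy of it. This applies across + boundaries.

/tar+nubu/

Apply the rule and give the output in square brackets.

no segment meets the rule's conditions; no change.

[tar+nubu]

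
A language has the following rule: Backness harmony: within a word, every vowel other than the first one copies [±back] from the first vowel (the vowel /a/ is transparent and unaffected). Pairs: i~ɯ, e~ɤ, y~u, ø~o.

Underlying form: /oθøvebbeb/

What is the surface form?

/ø/ harmonizes with /o/ ([+back]) → [o]
/e/ harmonizes with /o/ ([+back]) → [ɤ]
/e/ harmonizes with /o/ ([+back]) → [ɤ]

[oθovɤbbɤb]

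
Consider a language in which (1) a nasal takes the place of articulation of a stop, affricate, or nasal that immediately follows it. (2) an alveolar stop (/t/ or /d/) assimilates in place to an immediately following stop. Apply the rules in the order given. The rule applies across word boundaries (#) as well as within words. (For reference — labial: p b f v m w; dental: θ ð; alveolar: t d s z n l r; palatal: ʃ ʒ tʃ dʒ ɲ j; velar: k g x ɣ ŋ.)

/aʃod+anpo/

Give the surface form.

[aʃod+ampo]

Rule 1: /n/ before /p/ (labial) → [m]
After rule 1: aʃod+ampo
Rule 2: no segment meets the rule's conditions; no change.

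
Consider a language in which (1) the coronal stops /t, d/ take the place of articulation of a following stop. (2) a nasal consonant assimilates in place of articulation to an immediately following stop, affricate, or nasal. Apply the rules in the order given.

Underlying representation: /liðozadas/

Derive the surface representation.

Rule 1: no segment meets the rule's conditions; no change.
After rule 1: liðozadas
Rule 2: no segment meets the rule's conditions; no change.

[liðozadas]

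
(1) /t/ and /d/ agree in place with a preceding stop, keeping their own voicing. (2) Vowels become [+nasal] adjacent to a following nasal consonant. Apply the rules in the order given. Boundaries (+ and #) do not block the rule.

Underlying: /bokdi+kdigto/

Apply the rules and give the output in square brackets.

Rule 1: /d/ after /k/ (velar) → [g]
Rule 1: /d/ after /k/ (velar) → [g]
Rule 1: /t/ after /g/ (velar) → [k]
After rule 1: bokgi+kgigko
Rule 2: no segment meets the rule's conditions; no change.

[bokgi+kgigko]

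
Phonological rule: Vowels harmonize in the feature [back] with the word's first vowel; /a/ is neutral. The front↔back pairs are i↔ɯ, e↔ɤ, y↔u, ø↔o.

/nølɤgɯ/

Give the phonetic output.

[nølegi]

/ɤ/ harmonizes with /ø/ ([-back]) → [e]
/ɯ/ harmonizes with /ø/ ([-back]) → [i]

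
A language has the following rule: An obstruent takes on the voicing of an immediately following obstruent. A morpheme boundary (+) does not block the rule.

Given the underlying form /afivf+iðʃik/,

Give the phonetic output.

[afiff+iθʃik]

/v/ before /f/ (voiceless) → [f]
/ð/ before /ʃ/ (voiceless) → [θ]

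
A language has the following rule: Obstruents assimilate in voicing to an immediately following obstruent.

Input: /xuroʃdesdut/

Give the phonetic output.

/ʃ/ before /d/ (voiced) → [ʒ]
/s/ before /d/ (voiced) → [z]

[xuroʒdezdut]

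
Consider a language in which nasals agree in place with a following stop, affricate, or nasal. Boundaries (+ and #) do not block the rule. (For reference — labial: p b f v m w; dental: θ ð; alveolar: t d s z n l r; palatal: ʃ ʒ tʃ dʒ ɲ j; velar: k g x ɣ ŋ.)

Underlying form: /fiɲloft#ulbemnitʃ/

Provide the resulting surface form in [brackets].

[fiɲloft#ulbennitʃ]

/m/ before /n/ (alveolar) → [n]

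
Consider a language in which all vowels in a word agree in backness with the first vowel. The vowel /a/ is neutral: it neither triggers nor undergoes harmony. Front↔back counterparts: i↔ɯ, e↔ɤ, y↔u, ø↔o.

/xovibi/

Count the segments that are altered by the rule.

/i/ harmonizes with /o/ ([+back]) → [ɯ]
/i/ harmonizes with /o/ ([+back]) → [ɯ]
2 segments change.

2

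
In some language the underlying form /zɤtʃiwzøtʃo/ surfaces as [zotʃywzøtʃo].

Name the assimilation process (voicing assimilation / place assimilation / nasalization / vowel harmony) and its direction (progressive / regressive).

/ɤ/→[o] /i/→[y].
Vowels agree with the last vowel, so the harmony is regressive.

vowel harmony, regressive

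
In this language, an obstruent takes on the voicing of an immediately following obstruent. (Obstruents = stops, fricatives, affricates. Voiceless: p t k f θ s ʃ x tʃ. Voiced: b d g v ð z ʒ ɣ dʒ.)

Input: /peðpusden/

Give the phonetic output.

[peθpuzden]

/ð/ before /p/ (voiceless) → [θ]
/s/ before /d/ (voiced) → [z]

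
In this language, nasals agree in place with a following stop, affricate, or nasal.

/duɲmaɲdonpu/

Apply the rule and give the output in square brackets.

/ɲ/ before /m/ (labial) → [m]
/ɲ/ before /d/ (alveolar) → [n]
/n/ before /p/ (labial) → [m]

[dummandompu]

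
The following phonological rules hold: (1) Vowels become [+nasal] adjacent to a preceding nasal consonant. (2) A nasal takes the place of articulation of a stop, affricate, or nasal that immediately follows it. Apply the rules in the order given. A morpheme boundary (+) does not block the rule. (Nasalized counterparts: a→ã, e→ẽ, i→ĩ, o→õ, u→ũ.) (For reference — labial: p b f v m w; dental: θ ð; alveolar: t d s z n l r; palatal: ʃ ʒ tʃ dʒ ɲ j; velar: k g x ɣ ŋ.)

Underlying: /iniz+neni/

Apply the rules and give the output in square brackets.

Rule 1: /i/ after nasal /n/ → [ĩ]
Rule 1: /e/ after nasal /n/ → [ẽ]
Rule 1: /i/ after nasal /n/ → [ĩ]
After rule 1: inĩz+nẽnĩ
Rule 2: no segment meets the rule's conditions; no change.

[inĩz+nẽnĩ]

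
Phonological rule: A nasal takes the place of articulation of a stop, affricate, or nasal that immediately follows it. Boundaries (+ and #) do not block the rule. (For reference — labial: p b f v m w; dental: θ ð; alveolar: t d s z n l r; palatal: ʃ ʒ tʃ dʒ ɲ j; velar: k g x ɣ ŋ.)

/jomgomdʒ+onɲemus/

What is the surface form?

/m/ before /g/ (velar) → [ŋ]
/m/ before /dʒ/ (palatal) → [ɲ]
/n/ before /ɲ/ (palatal) → [ɲ]

[joŋgoɲdʒ+oɲɲemus]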